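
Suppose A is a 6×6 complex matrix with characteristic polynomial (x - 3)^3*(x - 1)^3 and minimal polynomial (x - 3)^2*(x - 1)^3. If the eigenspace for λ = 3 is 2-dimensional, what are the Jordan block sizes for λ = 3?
Block sizes for λ = 3: [2, 1]

Step 1 — from the characteristic polynomial, algebraic multiplicity of λ = 3 is 3. From dim ker(A − (3)·I) = 2, there are exactly 2 Jordan blocks for λ = 3.
Step 2 — from the minimal polynomial, the factor (x − 3)^2 tells us the largest block for λ = 3 has size 2.
Step 3 — with total size 3, 2 blocks, and largest block 2, the block sizes (in nonincreasing order) are [2, 1].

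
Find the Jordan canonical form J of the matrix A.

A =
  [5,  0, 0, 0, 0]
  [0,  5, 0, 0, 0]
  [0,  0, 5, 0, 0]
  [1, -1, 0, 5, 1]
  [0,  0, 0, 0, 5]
J_2(5) ⊕ J_1(5) ⊕ J_1(5) ⊕ J_1(5)

The characteristic polynomial is
  det(x·I − A) = x^5 - 25*x^4 + 250*x^3 - 1250*x^2 + 3125*x - 3125 = (x - 5)^5

Eigenvalues and multiplicities (the geometric multiplicity of λ is n − rank(A − λI), which equals the number of Jordan blocks for λ):
  λ = 5: algebraic multiplicity = 5, geometric multiplicity = 4

Determining the block sizes for each eigenvalue:
  λ = 5: 4 blocks summing to 5 forces exactly one block of size 2 and the rest size 1 → block sizes [2, 1, 1, 1]

Assembling the blocks gives a Jordan form
J =
  [5, 1, 0, 0, 0]
  [0, 5, 0, 0, 0]
  [0, 0, 5, 0, 0]
  [0, 0, 0, 5, 0]
  [0, 0, 0, 0, 5]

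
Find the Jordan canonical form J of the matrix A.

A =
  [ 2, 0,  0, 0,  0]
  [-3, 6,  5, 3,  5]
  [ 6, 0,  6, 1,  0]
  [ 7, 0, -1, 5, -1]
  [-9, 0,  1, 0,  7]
J_1(2) ⊕ J_3(6) ⊕ J_1(6)

The characteristic polynomial is
  det(x·I − A) = x^5 - 26*x^4 + 264*x^3 - 1296*x^2 + 3024*x - 2592 = (x - 6)^4*(x - 2)

Eigenvalues and multiplicities (the geometric multiplicity of λ is n − rank(A − λI), which equals the number of Jordan blocks for λ):
  λ = 2: algebraic multiplicity = 1, geometric multiplicity = 1
  λ = 6: algebraic multiplicity = 4, geometric multiplicity = 2

Determining the block sizes for each eigenvalue:
  λ = 2: one block (gm = 1), so the single block has size am = 1 → block sizes [1]
  λ = 6: with am = 4 and gm = 2, the partition is not yet determined (e.g. several partitions of 4 into 2 parts exist). Let N = A − (6)·I. Computing rank(N^1) = 3, rank(N^2) = 2, rank(N^3) = 1; the number of blocks of size ≥ j is rank(N^{j−1}) − rank(N^j), giving [2, 1, 1]. So we have 1 block(s) of size 3, 1 block(s) of size 1 → block sizes [3, 1]

Assembling the blocks gives a Jordan form
J =
  [2, 0, 0, 0, 0]
  [0, 6, 1, 0, 0]
  [0, 0, 6, 1, 0]
  [0, 0, 0, 6, 0]
  [0, 0, 0, 0, 6]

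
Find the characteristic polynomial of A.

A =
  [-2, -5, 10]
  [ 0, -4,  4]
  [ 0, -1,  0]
x^3 + 6*x^2 + 12*x + 8

Expanding det(x·I − A) (e.g. by cofactor expansion or by noting that A is similar to its Jordan form J, which has the same characteristic polynomial as A) gives
  χ_A(x) = x^3 + 6*x^2 + 12*x + 8
which factors as (x + 2)^3. The eigenvalues (with algebraic multiplicities) are λ = -2 with multiplicity 3.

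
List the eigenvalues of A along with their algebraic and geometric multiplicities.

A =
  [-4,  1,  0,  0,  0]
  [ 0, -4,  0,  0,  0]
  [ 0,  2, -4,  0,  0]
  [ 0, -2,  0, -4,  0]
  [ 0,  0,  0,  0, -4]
λ = -4: alg = 5, geom = 4

Step 1 — factor the characteristic polynomial to read off the algebraic multiplicities:
  χ_A(x) = (x + 4)^5

Step 2 — compute geometric multiplicities via the rank-nullity identity g(λ) = n − rank(A − λI):
  rank(A − (-4)·I) = 1, so dim ker(A − (-4)·I) = n − 1 = 4

Summary:
  λ = -4: algebraic multiplicity = 5, geometric multiplicity = 4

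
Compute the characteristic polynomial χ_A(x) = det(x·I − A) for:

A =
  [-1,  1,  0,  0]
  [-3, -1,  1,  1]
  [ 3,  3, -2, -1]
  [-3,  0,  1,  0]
x^4 + 4*x^3 + 6*x^2 + 4*x + 1

Expanding det(x·I − A) (e.g. by cofactor expansion or by noting that A is similar to its Jordan form J, which has the same characteristic polynomial as A) gives
  χ_A(x) = x^4 + 4*x^3 + 6*x^2 + 4*x + 1
which factors as (x + 1)^4. The eigenvalues (with algebraic multiplicities) are λ = -1 with multiplicity 4.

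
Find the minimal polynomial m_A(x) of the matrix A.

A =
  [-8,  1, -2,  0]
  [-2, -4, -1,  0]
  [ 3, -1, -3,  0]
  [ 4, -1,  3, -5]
x^3 + 15*x^2 + 75*x + 125

The characteristic polynomial is χ_A(x) = (x + 5)^4, so the eigenvalues are known. The minimal polynomial is
  m_A(x) = Π_λ (x − λ)^{k_λ}
where k_λ is the size of the *largest* Jordan block for λ (equivalently, the smallest k with (A − λI)^k v = 0 for every generalised eigenvector v of λ).

  λ = -5: largest Jordan block has size 3, contributing (x + 5)^3

So m_A(x) = (x + 5)^3 = x^3 + 15*x^2 + 75*x + 125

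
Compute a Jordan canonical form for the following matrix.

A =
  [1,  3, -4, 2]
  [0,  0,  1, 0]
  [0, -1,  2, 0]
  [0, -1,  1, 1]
J_3(1) ⊕ J_1(1)

The characteristic polynomial is
  det(x·I − A) = x^4 - 4*x^3 + 6*x^2 - 4*x + 1 = (x - 1)^4

Eigenvalues and multiplicities (the geometric multiplicity of λ is n − rank(A − λI), which equals the number of Jordan blocks for λ):
  λ = 1: algebraic multiplicity = 4, geometric multiplicity = 2

Determining the block sizes for each eigenvalue:
  λ = 1: with am = 4 and gm = 2, the partition is not yet determined (e.g. several partitions of 4 into 2 parts exist). Let N = A − (1)·I. Computing rank(N^1) = 2, rank(N^2) = 1, rank(N^3) = 0; the number of blocks of size ≥ j is rank(N^{j−1}) − rank(N^j), giving [2, 1, 1]. So we have 1 block(s) of size 3, 1 block(s) of size 1 → block sizes [3, 1]

Assembling the blocks gives a Jordan form
J =
  [1, 1, 0, 0]
  [0, 1, 1, 0]
  [0, 0, 1, 0]
  [0, 0, 0, 1]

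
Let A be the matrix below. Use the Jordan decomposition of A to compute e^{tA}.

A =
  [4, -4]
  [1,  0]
e^{tA} =
  [2*t*exp(2*t) + exp(2*t), -4*t*exp(2*t)]
  [t*exp(2*t), -2*t*exp(2*t) + exp(2*t)]

Strategy: write A = P · J · P⁻¹ where J is a Jordan canonical form, so e^{tA} = P · e^{tJ} · P⁻¹, and e^{tJ} can be computed block-by-block.

A has Jordan form
J =
  [2, 1]
  [0, 2]
(up to reordering of blocks).

Per-block formulas:
  For a 2×2 Jordan block J_2(2): exp(t · J_2(2)) = e^(2t)·(I + t·N), where N is the 2×2 nilpotent shift.

After assembling e^{tJ} and conjugating by P, we get:

e^{tA} =
  [2*t*exp(2*t) + exp(2*t), -4*t*exp(2*t)]
  [t*exp(2*t), -2*t*exp(2*t) + exp(2*t)]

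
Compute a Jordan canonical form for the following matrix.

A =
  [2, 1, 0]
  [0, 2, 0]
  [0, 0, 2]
J_2(2) ⊕ J_1(2)

The characteristic polynomial is
  det(x·I − A) = x^3 - 6*x^2 + 12*x - 8 = (x - 2)^3

Eigenvalues and multiplicities (the geometric multiplicity of λ is n − rank(A − λI), which equals the number of Jordan blocks for λ):
  λ = 2: algebraic multiplicity = 3, geometric multiplicity = 2

Determining the block sizes for each eigenvalue:
  λ = 2: 2 blocks summing to 3 forces exactly one block of size 2 and the rest size 1 → block sizes [2, 1]

Assembling the blocks gives a Jordan form
J =
  [2, 1, 0]
  [0, 2, 0]
  [0, 0, 2]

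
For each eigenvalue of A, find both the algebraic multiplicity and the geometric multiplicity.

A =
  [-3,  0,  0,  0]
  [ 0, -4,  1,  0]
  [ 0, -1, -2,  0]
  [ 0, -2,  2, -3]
λ = -3: alg = 4, geom = 3

Step 1 — factor the characteristic polynomial to read off the algebraic multiplicities:
  χ_A(x) = (x + 3)^4

Step 2 — compute geometric multiplicities via the rank-nullity identity g(λ) = n − rank(A − λI):
  rank(A − (-3)·I) = 1, so dim ker(A − (-3)·I) = n − 1 = 3

Summary:
  λ = -3: algebraic multiplicity = 4, geometric multiplicity = 3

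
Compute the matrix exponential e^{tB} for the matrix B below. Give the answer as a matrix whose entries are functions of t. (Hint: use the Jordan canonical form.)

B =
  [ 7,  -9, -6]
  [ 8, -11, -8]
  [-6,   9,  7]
e^{tB} =
  [6*t*exp(t) + exp(t), -9*t*exp(t), -6*t*exp(t)]
  [8*t*exp(t), -12*t*exp(t) + exp(t), -8*t*exp(t)]
  [-6*t*exp(t), 9*t*exp(t), 6*t*exp(t) + exp(t)]

Strategy: write B = P · J · P⁻¹ where J is a Jordan canonical form, so e^{tB} = P · e^{tJ} · P⁻¹, and e^{tJ} can be computed block-by-block.

B has Jordan form
J =
  [1, 1, 0]
  [0, 1, 0]
  [0, 0, 1]
(up to reordering of blocks).

Per-block formulas:
  For a 2×2 Jordan block J_2(1): exp(t · J_2(1)) = e^(1t)·(I + t·N), where N is the 2×2 nilpotent shift.
  For a 1×1 block at λ = 1: exp(t · [1]) = [e^(1t)].

After assembling e^{tJ} and conjugating by P, we get:

e^{tB} =
  [6*t*exp(t) + exp(t), -9*t*exp(t), -6*t*exp(t)]
  [8*t*exp(t), -12*t*exp(t) + exp(t), -8*t*exp(t)]
  [-6*t*exp(t), 9*t*exp(t), 6*t*exp(t) + exp(t)]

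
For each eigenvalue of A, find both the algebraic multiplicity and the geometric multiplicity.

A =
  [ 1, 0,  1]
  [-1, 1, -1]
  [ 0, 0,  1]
λ = 1: alg = 3, geom = 1

Step 1 — factor the characteristic polynomial to read off the algebraic multiplicities:
  χ_A(x) = (x - 1)^3

Step 2 — compute geometric multiplicities via the rank-nullity identity g(λ) = n − rank(A − λI):
  rank(A − (1)·I) = 2, so dim ker(A − (1)·I) = n − 2 = 1

Summary:
  λ = 1: algebraic multiplicity = 3, geometric multiplicity = 1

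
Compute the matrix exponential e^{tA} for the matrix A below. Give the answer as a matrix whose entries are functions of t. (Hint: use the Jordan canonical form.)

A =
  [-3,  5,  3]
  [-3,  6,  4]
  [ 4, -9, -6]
e^{tA} =
  [t^2*exp(-t)/2 - 2*t*exp(-t) + exp(-t), -t^2*exp(-t) + 5*t*exp(-t), -t^2*exp(-t)/2 + 3*t*exp(-t)]
  [t^2*exp(-t)/2 - 3*t*exp(-t), -t^2*exp(-t) + 7*t*exp(-t) + exp(-t), -t^2*exp(-t)/2 + 4*t*exp(-t)]
  [-t^2*exp(-t)/2 + 4*t*exp(-t), t^2*exp(-t) - 9*t*exp(-t), t^2*exp(-t)/2 - 5*t*exp(-t) + exp(-t)]

Strategy: write A = P · J · P⁻¹ where J is a Jordan canonical form, so e^{tA} = P · e^{tJ} · P⁻¹, and e^{tJ} can be computed block-by-block.

A has Jordan form
J =
  [-1,  1,  0]
  [ 0, -1,  1]
  [ 0,  0, -1]
(up to reordering of blocks).

Per-block formulas:
  For a 3×3 Jordan block J_3(-1): exp(t · J_3(-1)) = e^(-1t)·(I + t·N + (t^2/2)·N^2), where N is the 3×3 nilpotent shift.

After assembling e^{tJ} and conjugating by P, we get:

e^{tA} =
  [t^2*exp(-t)/2 - 2*t*exp(-t) + exp(-t), -t^2*exp(-t) + 5*t*exp(-t), -t^2*exp(-t)/2 + 3*t*exp(-t)]
  [t^2*exp(-t)/2 - 3*t*exp(-t), -t^2*exp(-t) + 7*t*exp(-t) + exp(-t), -t^2*exp(-t)/2 + 4*t*exp(-t)]
  [-t^2*exp(-t)/2 + 4*t*exp(-t), t^2*exp(-t) - 9*t*exp(-t), t^2*exp(-t)/2 - 5*t*exp(-t) + exp(-t)]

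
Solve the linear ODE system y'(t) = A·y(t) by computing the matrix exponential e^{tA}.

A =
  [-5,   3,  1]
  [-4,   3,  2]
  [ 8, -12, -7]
e^{tA} =
  [-2*t*exp(-3*t) + exp(-3*t), 3*t*exp(-3*t), t*exp(-3*t)]
  [-4*t*exp(-3*t), 6*t*exp(-3*t) + exp(-3*t), 2*t*exp(-3*t)]
  [8*t*exp(-3*t), -12*t*exp(-3*t), -4*t*exp(-3*t) + exp(-3*t)]

Strategy: write A = P · J · P⁻¹ where J is a Jordan canonical form, so e^{tA} = P · e^{tJ} · P⁻¹, and e^{tJ} can be computed block-by-block.

A has Jordan form
J =
  [-3,  1,  0]
  [ 0, -3,  0]
  [ 0,  0, -3]
(up to reordering of blocks).

Per-block formulas:
  For a 2×2 Jordan block J_2(-3): exp(t · J_2(-3)) = e^(-3t)·(I + t·N), where N is the 2×2 nilpotent shift.
  For a 1×1 block at λ = -3: exp(t · [-3]) = [e^(-3t)].

After assembling e^{tJ} and conjugating by P, we get:

e^{tA} =
  [-2*t*exp(-3*t) + exp(-3*t), 3*t*exp(-3*t), t*exp(-3*t)]
  [-4*t*exp(-3*t), 6*t*exp(-3*t) + exp(-3*t), 2*t*exp(-3*t)]
  [8*t*exp(-3*t), -12*t*exp(-3*t), -4*t*exp(-3*t) + exp(-3*t)]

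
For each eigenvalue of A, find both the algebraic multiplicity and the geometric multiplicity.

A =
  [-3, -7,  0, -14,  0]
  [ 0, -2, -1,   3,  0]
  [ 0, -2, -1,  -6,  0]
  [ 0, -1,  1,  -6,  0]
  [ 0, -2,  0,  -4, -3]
λ = -3: alg = 5, geom = 3

Step 1 — factor the characteristic polynomial to read off the algebraic multiplicities:
  χ_A(x) = (x + 3)^5

Step 2 — compute geometric multiplicities via the rank-nullity identity g(λ) = n − rank(A − λI):
  rank(A − (-3)·I) = 2, so dim ker(A − (-3)·I) = n − 2 = 3

Summary:
  λ = -3: algebraic multiplicity = 5, geometric multiplicity = 3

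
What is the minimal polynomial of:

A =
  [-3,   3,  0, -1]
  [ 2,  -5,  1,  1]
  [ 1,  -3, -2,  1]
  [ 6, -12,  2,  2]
x^3 + 6*x^2 + 12*x + 8

The characteristic polynomial is χ_A(x) = (x + 2)^4, so the eigenvalues are known. The minimal polynomial is
  m_A(x) = Π_λ (x − λ)^{k_λ}
where k_λ is the size of the *largest* Jordan block for λ (equivalently, the smallest k with (A − λI)^k v = 0 for every generalised eigenvector v of λ).

  λ = -2: largest Jordan block has size 3, contributing (x + 2)^3

So m_A(x) = (x + 2)^3 = x^3 + 6*x^2 + 12*x + 8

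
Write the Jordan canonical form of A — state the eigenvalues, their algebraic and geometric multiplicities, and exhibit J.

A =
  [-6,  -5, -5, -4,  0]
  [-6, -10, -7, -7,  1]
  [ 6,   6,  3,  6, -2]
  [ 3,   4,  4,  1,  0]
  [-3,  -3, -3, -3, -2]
J_3(-3) ⊕ J_1(-3) ⊕ J_1(-2)

The characteristic polynomial is
  det(x·I − A) = x^5 + 14*x^4 + 78*x^3 + 216*x^2 + 297*x + 162 = (x + 2)*(x + 3)^4

Eigenvalues and multiplicities (the geometric multiplicity of λ is n − rank(A − λI), which equals the number of Jordan blocks for λ):
  λ = -3: algebraic multiplicity = 4, geometric multiplicity = 2
  λ = -2: algebraic multiplicity = 1, geometric multiplicity = 1

Determining the block sizes for each eigenvalue:
  λ = -3: with am = 4 and gm = 2, the partition is not yet determined (e.g. several partitions of 4 into 2 parts exist). Let N = A − (-3)·I. Computing rank(N^1) = 3, rank(N^2) = 2, rank(N^3) = 1; the number of blocks of size ≥ j is rank(N^{j−1}) − rank(N^j), giving [2, 1, 1]. So we have 1 block(s) of size 3, 1 block(s) of size 1 → block sizes [3, 1]
  λ = -2: one block (gm = 1), so the single block has size am = 1 → block sizes [1]

Assembling the blocks gives a Jordan form
J =
  [-3,  1,  0,  0,  0]
  [ 0, -3,  1,  0,  0]
  [ 0,  0, -3,  0,  0]
  [ 0,  0,  0, -3,  0]
  [ 0,  0,  0,  0, -2]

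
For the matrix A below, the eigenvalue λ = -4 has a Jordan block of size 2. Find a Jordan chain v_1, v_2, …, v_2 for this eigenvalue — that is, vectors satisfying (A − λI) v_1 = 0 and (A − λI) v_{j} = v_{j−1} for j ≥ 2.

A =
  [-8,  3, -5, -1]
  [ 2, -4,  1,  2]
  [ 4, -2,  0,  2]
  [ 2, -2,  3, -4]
A Jordan chain for λ = -4 of length 2:
v_1 = (-4, 2, 4, 2)ᵀ
v_2 = (1, 0, 0, 0)ᵀ

Let N = A − (-4)·I. We want v_2 with N^2 v_2 = 0 but N^1 v_2 ≠ 0; then v_{j-1} := N · v_j for j = 2, …, 2.

Pick v_2 = (1, 0, 0, 0)ᵀ.
Then v_1 = N · v_2 = (-4, 2, 4, 2)ᵀ.

Sanity check: (A − (-4)·I) v_1 = (0, 0, 0, 0)ᵀ = 0. ✓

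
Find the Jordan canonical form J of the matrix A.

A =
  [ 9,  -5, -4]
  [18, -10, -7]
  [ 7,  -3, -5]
J_3(-2)

The characteristic polynomial is
  det(x·I − A) = x^3 + 6*x^2 + 12*x + 8 = (x + 2)^3

Eigenvalues and multiplicities (the geometric multiplicity of λ is n − rank(A − λI), which equals the number of Jordan blocks for λ):
  λ = -2: algebraic multiplicity = 3, geometric multiplicity = 1

Determining the block sizes for each eigenvalue:
  λ = -2: one block (gm = 1), so the single block has size am = 3 → block sizes [3]

Assembling the blocks gives a Jordan form
J =
  [-2,  1,  0]
  [ 0, -2,  1]
  [ 0,  0, -2]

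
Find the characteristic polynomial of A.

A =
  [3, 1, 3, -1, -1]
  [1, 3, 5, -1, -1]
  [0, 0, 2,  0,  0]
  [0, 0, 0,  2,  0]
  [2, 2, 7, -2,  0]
x^5 - 10*x^4 + 40*x^3 - 80*x^2 + 80*x - 32

Expanding det(x·I − A) (e.g. by cofactor expansion or by noting that A is similar to its Jordan form J, which has the same characteristic polynomial as A) gives
  χ_A(x) = x^5 - 10*x^4 + 40*x^3 - 80*x^2 + 80*x - 32
which factors as (x - 2)^5. The eigenvalues (with algebraic multiplicities) are λ = 2 with multiplicity 5.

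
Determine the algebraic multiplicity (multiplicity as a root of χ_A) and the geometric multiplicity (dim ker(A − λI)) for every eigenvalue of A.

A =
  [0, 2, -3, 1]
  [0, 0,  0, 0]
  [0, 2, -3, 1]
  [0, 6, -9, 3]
λ = 0: alg = 4, geom = 3

Step 1 — factor the characteristic polynomial to read off the algebraic multiplicities:
  χ_A(x) = x^4

Step 2 — compute geometric multiplicities via the rank-nullity identity g(λ) = n − rank(A − λI):
  rank(A − (0)·I) = 1, so dim ker(A − (0)·I) = n − 1 = 3

Summary:
  λ = 0: algebraic multiplicity = 4, geometric multiplicity = 3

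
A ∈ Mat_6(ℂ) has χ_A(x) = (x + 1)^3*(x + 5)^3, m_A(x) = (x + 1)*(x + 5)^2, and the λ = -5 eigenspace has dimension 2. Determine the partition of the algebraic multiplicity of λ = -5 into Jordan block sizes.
Block sizes for λ = -5: [2, 1]

Step 1 — from the characteristic polynomial, algebraic multiplicity of λ = -5 is 3. From dim ker(A − (-5)·I) = 2, there are exactly 2 Jordan blocks for λ = -5.
Step 2 — from the minimal polynomial, the factor (x + 5)^2 tells us the largest block for λ = -5 has size 2.
Step 3 — with total size 3, 2 blocks, and largest block 2, the block sizes (in nonincreasing order) are [2, 1].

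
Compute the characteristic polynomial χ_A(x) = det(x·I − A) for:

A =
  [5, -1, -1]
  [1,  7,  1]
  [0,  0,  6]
x^3 - 18*x^2 + 108*x - 216

Expanding det(x·I − A) (e.g. by cofactor expansion or by noting that A is similar to its Jordan form J, which has the same characteristic polynomial as A) gives
  χ_A(x) = x^3 - 18*x^2 + 108*x - 216
which factors as (x - 6)^3. The eigenvalues (with algebraic multiplicities) are λ = 6 with multiplicity 3.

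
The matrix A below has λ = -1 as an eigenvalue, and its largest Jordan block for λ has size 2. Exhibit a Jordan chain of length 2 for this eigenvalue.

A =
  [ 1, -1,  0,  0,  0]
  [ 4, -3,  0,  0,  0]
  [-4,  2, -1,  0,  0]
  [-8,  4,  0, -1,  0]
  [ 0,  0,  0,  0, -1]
A Jordan chain for λ = -1 of length 2:
v_1 = (2, 4, -4, -8, 0)ᵀ
v_2 = (1, 0, 0, 0, 0)ᵀ

Let N = A − (-1)·I. We want v_2 with N^2 v_2 = 0 but N^1 v_2 ≠ 0; then v_{j-1} := N · v_j for j = 2, …, 2.

Pick v_2 = (1, 0, 0, 0, 0)ᵀ.
Then v_1 = N · v_2 = (2, 4, -4, -8, 0)ᵀ.

Sanity check: (A − (-1)·I) v_1 = (0, 0, 0, 0, 0)ᵀ = 0. ✓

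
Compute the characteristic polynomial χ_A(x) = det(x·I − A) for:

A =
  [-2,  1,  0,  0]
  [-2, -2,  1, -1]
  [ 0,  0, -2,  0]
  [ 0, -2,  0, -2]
x^4 + 8*x^3 + 24*x^2 + 32*x + 16

Expanding det(x·I − A) (e.g. by cofactor expansion or by noting that A is similar to its Jordan form J, which has the same characteristic polynomial as A) gives
  χ_A(x) = x^4 + 8*x^3 + 24*x^2 + 32*x + 16
which factors as (x + 2)^4. The eigenvalues (with algebraic multiplicities) are λ = -2 with multiplicity 4.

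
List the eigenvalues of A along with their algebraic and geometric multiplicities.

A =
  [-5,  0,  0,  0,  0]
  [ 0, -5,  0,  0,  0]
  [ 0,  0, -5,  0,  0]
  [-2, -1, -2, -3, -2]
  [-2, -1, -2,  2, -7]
λ = -5: alg = 5, geom = 4

Step 1 — factor the characteristic polynomial to read off the algebraic multiplicities:
  χ_A(x) = (x + 5)^5

Step 2 — compute geometric multiplicities via the rank-nullity identity g(λ) = n − rank(A − λI):
  rank(A − (-5)·I) = 1, so dim ker(A − (-5)·I) = n − 1 = 4

Summary:
  λ = -5: algebraic multiplicity = 5, geometric multiplicity = 4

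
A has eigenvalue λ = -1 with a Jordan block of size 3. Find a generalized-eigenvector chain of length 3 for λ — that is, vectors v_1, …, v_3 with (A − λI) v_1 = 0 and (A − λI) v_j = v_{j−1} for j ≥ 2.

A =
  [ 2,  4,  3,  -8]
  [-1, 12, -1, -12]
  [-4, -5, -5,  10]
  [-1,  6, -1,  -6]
A Jordan chain for λ = -1 of length 3:
v_1 = (1, 0, -1, 0)ᵀ
v_2 = (3, -1, -4, -1)ᵀ
v_3 = (1, 0, 0, 0)ᵀ

Let N = A − (-1)·I. We want v_3 with N^3 v_3 = 0 but N^2 v_3 ≠ 0; then v_{j-1} := N · v_j for j = 3, …, 2.

Pick v_3 = (1, 0, 0, 0)ᵀ.
Then v_2 = N · v_3 = (3, -1, -4, -1)ᵀ.
Then v_1 = N · v_2 = (1, 0, -1, 0)ᵀ.

Sanity check: (A − (-1)·I) v_1 = (0, 0, 0, 0)ᵀ = 0. ✓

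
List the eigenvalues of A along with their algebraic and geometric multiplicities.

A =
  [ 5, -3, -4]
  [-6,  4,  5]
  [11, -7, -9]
λ = 0: alg = 3, geom = 1

Step 1 — factor the characteristic polynomial to read off the algebraic multiplicities:
  χ_A(x) = x^3

Step 2 — compute geometric multiplicities via the rank-nullity identity g(λ) = n − rank(A − λI):
  rank(A − (0)·I) = 2, so dim ker(A − (0)·I) = n − 2 = 1

Summary:
  λ = 0: algebraic multiplicity = 3, geometric multiplicity = 1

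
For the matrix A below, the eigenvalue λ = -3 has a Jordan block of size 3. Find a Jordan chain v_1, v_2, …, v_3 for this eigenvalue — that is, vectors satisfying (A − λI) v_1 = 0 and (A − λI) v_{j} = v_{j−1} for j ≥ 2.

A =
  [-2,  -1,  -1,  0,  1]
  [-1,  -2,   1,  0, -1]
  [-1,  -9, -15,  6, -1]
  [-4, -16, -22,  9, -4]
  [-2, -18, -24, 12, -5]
A Jordan chain for λ = -3 of length 3:
v_1 = (1, -1, -2, -6, -4)ᵀ
v_2 = (1, -1, -1, -4, -2)ᵀ
v_3 = (1, 0, 0, 0, 0)ᵀ

Let N = A − (-3)·I. We want v_3 with N^3 v_3 = 0 but N^2 v_3 ≠ 0; then v_{j-1} := N · v_j for j = 3, …, 2.

Pick v_3 = (1, 0, 0, 0, 0)ᵀ.
Then v_2 = N · v_3 = (1, -1, -1, -4, -2)ᵀ.
Then v_1 = N · v_2 = (1, -1, -2, -6, -4)ᵀ.

Sanity check: (A − (-3)·I) v_1 = (0, 0, 0, 0, 0)ᵀ = 0. ✓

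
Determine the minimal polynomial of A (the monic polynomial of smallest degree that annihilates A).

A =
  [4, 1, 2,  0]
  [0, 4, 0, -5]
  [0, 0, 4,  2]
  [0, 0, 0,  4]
x^3 - 12*x^2 + 48*x - 64

The characteristic polynomial is χ_A(x) = (x - 4)^4, so the eigenvalues are known. The minimal polynomial is
  m_A(x) = Π_λ (x − λ)^{k_λ}
where k_λ is the size of the *largest* Jordan block for λ (equivalently, the smallest k with (A − λI)^k v = 0 for every generalised eigenvector v of λ).

  λ = 4: largest Jordan block has size 3, contributing (x − 4)^3

So m_A(x) = (x - 4)^3 = x^3 - 12*x^2 + 48*x - 64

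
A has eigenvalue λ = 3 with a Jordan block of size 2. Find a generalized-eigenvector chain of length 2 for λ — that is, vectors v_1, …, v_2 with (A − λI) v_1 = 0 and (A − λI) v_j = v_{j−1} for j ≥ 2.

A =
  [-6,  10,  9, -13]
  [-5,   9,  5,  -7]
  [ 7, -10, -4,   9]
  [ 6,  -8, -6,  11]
A Jordan chain for λ = 3 of length 2:
v_1 = (1, 1, -3, -2)ᵀ
v_2 = (1, 1, 0, 0)ᵀ

Let N = A − (3)·I. We want v_2 with N^2 v_2 = 0 but N^1 v_2 ≠ 0; then v_{j-1} := N · v_j for j = 2, …, 2.

Pick v_2 = (1, 1, 0, 0)ᵀ.
Then v_1 = N · v_2 = (1, 1, -3, -2)ᵀ.

Sanity check: (A − (3)·I) v_1 = (0, 0, 0, 0)ᵀ = 0. ✓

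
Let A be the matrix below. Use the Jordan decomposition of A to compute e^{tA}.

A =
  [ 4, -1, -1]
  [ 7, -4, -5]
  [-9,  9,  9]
e^{tA} =
  [3*t^2*exp(3*t)/2 + t*exp(3*t) + exp(3*t), -3*t^2*exp(3*t)/2 - t*exp(3*t), -t^2*exp(3*t) - t*exp(3*t)]
  [3*t^2*exp(3*t)/2 + 7*t*exp(3*t), -3*t^2*exp(3*t)/2 - 7*t*exp(3*t) + exp(3*t), -t^2*exp(3*t) - 5*t*exp(3*t)]
  [-9*t*exp(3*t), 9*t*exp(3*t), 6*t*exp(3*t) + exp(3*t)]

Strategy: write A = P · J · P⁻¹ where J is a Jordan canonical form, so e^{tA} = P · e^{tJ} · P⁻¹, and e^{tJ} can be computed block-by-block.

A has Jordan form
J =
  [3, 1, 0]
  [0, 3, 1]
  [0, 0, 3]
(up to reordering of blocks).

Per-block formulas:
  For a 3×3 Jordan block J_3(3): exp(t · J_3(3)) = e^(3t)·(I + t·N + (t^2/2)·N^2), where N is the 3×3 nilpotent shift.

After assembling e^{tJ} and conjugating by P, we get:

e^{tA} =
  [3*t^2*exp(3*t)/2 + t*exp(3*t) + exp(3*t), -3*t^2*exp(3*t)/2 - t*exp(3*t), -t^2*exp(3*t) - t*exp(3*t)]
  [3*t^2*exp(3*t)/2 + 7*t*exp(3*t), -3*t^2*exp(3*t)/2 - 7*t*exp(3*t) + exp(3*t), -t^2*exp(3*t) - 5*t*exp(3*t)]
  [-9*t*exp(3*t), 9*t*exp(3*t), 6*t*exp(3*t) + exp(3*t)]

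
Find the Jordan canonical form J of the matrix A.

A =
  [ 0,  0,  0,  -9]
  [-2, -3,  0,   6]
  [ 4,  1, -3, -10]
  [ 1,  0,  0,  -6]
J_2(-3) ⊕ J_2(-3)

The characteristic polynomial is
  det(x·I − A) = x^4 + 12*x^3 + 54*x^2 + 108*x + 81 = (x + 3)^4

Eigenvalues and multiplicities (the geometric multiplicity of λ is n − rank(A − λI), which equals the number of Jordan blocks for λ):
  λ = -3: algebraic multiplicity = 4, geometric multiplicity = 2

Determining the block sizes for each eigenvalue:
  λ = -3: with am = 4 and gm = 2, the partition is not yet determined (e.g. several partitions of 4 into 2 parts exist). Let N = A − (-3)·I. Computing rank(N^1) = 2, rank(N^2) = 0; the number of blocks of size ≥ j is rank(N^{j−1}) − rank(N^j), giving [2, 2]. So we have 2 block(s) of size 2 → block sizes [2, 2]

Assembling the blocks gives a Jordan form
J =
  [-3,  1,  0,  0]
  [ 0, -3,  0,  0]
  [ 0,  0, -3,  1]
  [ 0,  0,  0, -3]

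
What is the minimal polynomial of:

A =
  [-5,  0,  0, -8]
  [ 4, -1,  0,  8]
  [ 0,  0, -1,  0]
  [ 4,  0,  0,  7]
x^2 - 2*x - 3

The characteristic polynomial is χ_A(x) = (x - 3)*(x + 1)^3, so the eigenvalues are known. The minimal polynomial is
  m_A(x) = Π_λ (x − λ)^{k_λ}
where k_λ is the size of the *largest* Jordan block for λ (equivalently, the smallest k with (A − λI)^k v = 0 for every generalised eigenvector v of λ).

  λ = -1: largest Jordan block has size 1, contributing (x + 1)
  λ = 3: largest Jordan block has size 1, contributing (x − 3)

So m_A(x) = (x - 3)*(x + 1) = x^2 - 2*x - 3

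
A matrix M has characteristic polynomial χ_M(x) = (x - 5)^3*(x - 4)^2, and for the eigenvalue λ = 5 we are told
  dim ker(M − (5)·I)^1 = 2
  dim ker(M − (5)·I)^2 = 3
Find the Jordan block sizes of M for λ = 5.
Block sizes for λ = 5: [2, 1]

From the dimensions of kernels of powers, the number of Jordan blocks of size at least j is d_j − d_{j−1} where d_j = dim ker(N^j) (with d_0 = 0). Computing the differences gives [2, 1].
The number of blocks of size exactly k is (#blocks of size ≥ k) − (#blocks of size ≥ k + 1), so the partition is: 1 block(s) of size 1, 1 block(s) of size 2.
In nonincreasing order the block sizes are [2, 1].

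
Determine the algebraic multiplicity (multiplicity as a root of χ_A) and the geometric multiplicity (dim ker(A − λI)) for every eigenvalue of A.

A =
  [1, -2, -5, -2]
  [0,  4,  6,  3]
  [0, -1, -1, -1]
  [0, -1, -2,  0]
λ = 1: alg = 4, geom = 2

Step 1 — factor the characteristic polynomial to read off the algebraic multiplicities:
  χ_A(x) = (x - 1)^4

Step 2 — compute geometric multiplicities via the rank-nullity identity g(λ) = n − rank(A − λI):
  rank(A − (1)·I) = 2, so dim ker(A − (1)·I) = n − 2 = 2

Summary:
  λ = 1: algebraic multiplicity = 4, geometric multiplicity = 2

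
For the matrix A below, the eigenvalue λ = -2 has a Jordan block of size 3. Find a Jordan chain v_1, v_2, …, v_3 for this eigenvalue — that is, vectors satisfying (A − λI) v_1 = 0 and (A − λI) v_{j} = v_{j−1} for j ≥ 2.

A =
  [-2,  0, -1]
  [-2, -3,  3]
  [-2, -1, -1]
A Jordan chain for λ = -2 of length 3:
v_1 = (2, -4, 0)ᵀ
v_2 = (0, -2, -2)ᵀ
v_3 = (1, 0, 0)ᵀ

Let N = A − (-2)·I. We want v_3 with N^3 v_3 = 0 but N^2 v_3 ≠ 0; then v_{j-1} := N · v_j for j = 3, …, 2.

Pick v_3 = (1, 0, 0)ᵀ.
Then v_2 = N · v_3 = (0, -2, -2)ᵀ.
Then v_1 = N · v_2 = (2, -4, 0)ᵀ.

Sanity check: (A − (-2)·I) v_1 = (0, 0, 0)ᵀ = 0. ✓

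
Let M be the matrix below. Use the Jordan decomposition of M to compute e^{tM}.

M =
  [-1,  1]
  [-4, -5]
e^{tM} =
  [2*t*exp(-3*t) + exp(-3*t), t*exp(-3*t)]
  [-4*t*exp(-3*t), -2*t*exp(-3*t) + exp(-3*t)]

Strategy: write M = P · J · P⁻¹ where J is a Jordan canonical form, so e^{tM} = P · e^{tJ} · P⁻¹, and e^{tJ} can be computed block-by-block.

M has Jordan form
J =
  [-3,  1]
  [ 0, -3]
(up to reordering of blocks).

Per-block formulas:
  For a 2×2 Jordan block J_2(-3): exp(t · J_2(-3)) = e^(-3t)·(I + t·N), where N is the 2×2 nilpotent shift.

After assembling e^{tJ} and conjugating by P, we get:

e^{tM} =
  [2*t*exp(-3*t) + exp(-3*t), t*exp(-3*t)]
  [-4*t*exp(-3*t), -2*t*exp(-3*t) + exp(-3*t)]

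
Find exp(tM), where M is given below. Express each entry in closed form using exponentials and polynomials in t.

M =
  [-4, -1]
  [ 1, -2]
e^{tM} =
  [-t*exp(-3*t) + exp(-3*t), -t*exp(-3*t)]
  [t*exp(-3*t), t*exp(-3*t) + exp(-3*t)]

Strategy: write M = P · J · P⁻¹ where J is a Jordan canonical form, so e^{tM} = P · e^{tJ} · P⁻¹, and e^{tJ} can be computed block-by-block.

M has Jordan form
J =
  [-3,  1]
  [ 0, -3]
(up to reordering of blocks).

Per-block formulas:
  For a 2×2 Jordan block J_2(-3): exp(t · J_2(-3)) = e^(-3t)·(I + t·N), where N is the 2×2 nilpotent shift.

After assembling e^{tJ} and conjugating by P, we get:

e^{tM} =
  [-t*exp(-3*t) + exp(-3*t), -t*exp(-3*t)]
  [t*exp(-3*t), t*exp(-3*t) + exp(-3*t)]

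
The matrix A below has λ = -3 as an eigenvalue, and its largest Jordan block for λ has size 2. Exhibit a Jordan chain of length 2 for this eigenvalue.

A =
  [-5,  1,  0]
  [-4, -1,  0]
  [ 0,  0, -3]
A Jordan chain for λ = -3 of length 2:
v_1 = (-2, -4, 0)ᵀ
v_2 = (1, 0, 0)ᵀ

Let N = A − (-3)·I. We want v_2 with N^2 v_2 = 0 but N^1 v_2 ≠ 0; then v_{j-1} := N · v_j for j = 2, …, 2.

Pick v_2 = (1, 0, 0)ᵀ.
Then v_1 = N · v_2 = (-2, -4, 0)ᵀ.

Sanity check: (A − (-3)·I) v_1 = (0, 0, 0)ᵀ = 0. ✓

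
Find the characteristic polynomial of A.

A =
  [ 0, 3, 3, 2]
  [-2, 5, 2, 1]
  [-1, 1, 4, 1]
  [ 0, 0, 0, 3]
x^4 - 12*x^3 + 54*x^2 - 108*x + 81

Expanding det(x·I − A) (e.g. by cofactor expansion or by noting that A is similar to its Jordan form J, which has the same characteristic polynomial as A) gives
  χ_A(x) = x^4 - 12*x^3 + 54*x^2 - 108*x + 81
which factors as (x - 3)^4. The eigenvalues (with algebraic multiplicities) are λ = 3 with multiplicity 4.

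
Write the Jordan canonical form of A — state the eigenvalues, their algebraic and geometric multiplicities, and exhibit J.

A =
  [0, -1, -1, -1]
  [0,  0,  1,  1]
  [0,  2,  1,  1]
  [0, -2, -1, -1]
J_3(0) ⊕ J_1(0)

The characteristic polynomial is
  det(x·I − A) = x^4

Eigenvalues and multiplicities (the geometric multiplicity of λ is n − rank(A − λI), which equals the number of Jordan blocks for λ):
  λ = 0: algebraic multiplicity = 4, geometric multiplicity = 2

Determining the block sizes for each eigenvalue:
  λ = 0: with am = 4 and gm = 2, the partition is not yet determined (e.g. several partitions of 4 into 2 parts exist). Let N = A − (0)·I. Computing rank(N^1) = 2, rank(N^2) = 1, rank(N^3) = 0; the number of blocks of size ≥ j is rank(N^{j−1}) − rank(N^j), giving [2, 1, 1]. So we have 1 block(s) of size 3, 1 block(s) of size 1 → block sizes [3, 1]

Assembling the blocks gives a Jordan form
J =
  [0, 1, 0, 0]
  [0, 0, 1, 0]
  [0, 0, 0, 0]
  [0, 0, 0, 0]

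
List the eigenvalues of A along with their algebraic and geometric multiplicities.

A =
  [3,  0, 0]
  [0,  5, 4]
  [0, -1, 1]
λ = 3: alg = 3, geom = 2

Step 1 — factor the characteristic polynomial to read off the algebraic multiplicities:
  χ_A(x) = (x - 3)^3

Step 2 — compute geometric multiplicities via the rank-nullity identity g(λ) = n − rank(A − λI):
  rank(A − (3)·I) = 1, so dim ker(A − (3)·I) = n − 1 = 2

Summary:
  λ = 3: algebraic multiplicity = 3, geometric multiplicity = 2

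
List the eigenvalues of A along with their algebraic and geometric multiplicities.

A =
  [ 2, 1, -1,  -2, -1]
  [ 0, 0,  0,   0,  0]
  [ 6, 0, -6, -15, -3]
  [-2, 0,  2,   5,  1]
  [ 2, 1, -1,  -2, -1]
λ = 0: alg = 5, geom = 3

Step 1 — factor the characteristic polynomial to read off the algebraic multiplicities:
  χ_A(x) = x^5

Step 2 — compute geometric multiplicities via the rank-nullity identity g(λ) = n − rank(A − λI):
  rank(A − (0)·I) = 2, so dim ker(A − (0)·I) = n − 2 = 3

Summary:
  λ = 0: algebraic multiplicity = 5, geometric multiplicity = 3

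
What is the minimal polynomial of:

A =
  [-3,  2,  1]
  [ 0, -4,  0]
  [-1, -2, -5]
x^2 + 8*x + 16

The characteristic polynomial is χ_A(x) = (x + 4)^3, so the eigenvalues are known. The minimal polynomial is
  m_A(x) = Π_λ (x − λ)^{k_λ}
where k_λ is the size of the *largest* Jordan block for λ (equivalently, the smallest k with (A − λI)^k v = 0 for every generalised eigenvector v of λ).

  λ = -4: largest Jordan block has size 2, contributing (x + 4)^2

So m_A(x) = (x + 4)^2 = x^2 + 8*x + 16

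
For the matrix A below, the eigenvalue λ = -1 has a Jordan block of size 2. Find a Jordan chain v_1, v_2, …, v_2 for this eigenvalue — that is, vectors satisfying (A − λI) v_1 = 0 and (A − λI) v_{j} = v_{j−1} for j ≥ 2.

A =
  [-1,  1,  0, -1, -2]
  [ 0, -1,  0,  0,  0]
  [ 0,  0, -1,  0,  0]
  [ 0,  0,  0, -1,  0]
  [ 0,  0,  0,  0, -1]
A Jordan chain for λ = -1 of length 2:
v_1 = (1, 0, 0, 0, 0)ᵀ
v_2 = (0, 1, 0, 0, 0)ᵀ

Let N = A − (-1)·I. We want v_2 with N^2 v_2 = 0 but N^1 v_2 ≠ 0; then v_{j-1} := N · v_j for j = 2, …, 2.

Pick v_2 = (0, 1, 0, 0, 0)ᵀ.
Then v_1 = N · v_2 = (1, 0, 0, 0, 0)ᵀ.

Sanity check: (A − (-1)·I) v_1 = (0, 0, 0, 0, 0)ᵀ = 0. ✓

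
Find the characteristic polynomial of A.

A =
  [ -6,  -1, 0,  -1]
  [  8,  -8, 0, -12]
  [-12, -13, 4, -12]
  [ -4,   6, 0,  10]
x^4 - 32*x^2 + 256

Expanding det(x·I − A) (e.g. by cofactor expansion or by noting that A is similar to its Jordan form J, which has the same characteristic polynomial as A) gives
  χ_A(x) = x^4 - 32*x^2 + 256
which factors as (x - 4)^2*(x + 4)^2. The eigenvalues (with algebraic multiplicities) are λ = -4 with multiplicity 2, λ = 4 with multiplicity 2.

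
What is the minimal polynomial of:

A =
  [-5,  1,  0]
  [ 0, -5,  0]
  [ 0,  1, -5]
x^2 + 10*x + 25

The characteristic polynomial is χ_A(x) = (x + 5)^3, so the eigenvalues are known. The minimal polynomial is
  m_A(x) = Π_λ (x − λ)^{k_λ}
where k_λ is the size of the *largest* Jordan block for λ (equivalently, the smallest k with (A − λI)^k v = 0 for every generalised eigenvector v of λ).

  λ = -5: largest Jordan block has size 2, contributing (x + 5)^2

So m_A(x) = (x + 5)^2 = x^2 + 10*x + 25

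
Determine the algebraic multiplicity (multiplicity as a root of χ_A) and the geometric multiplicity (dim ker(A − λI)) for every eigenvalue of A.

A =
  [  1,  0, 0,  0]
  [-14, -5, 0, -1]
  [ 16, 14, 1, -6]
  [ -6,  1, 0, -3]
λ = -4: alg = 2, geom = 1; λ = 1: alg = 2, geom = 2

Step 1 — factor the characteristic polynomial to read off the algebraic multiplicities:
  χ_A(x) = (x - 1)^2*(x + 4)^2

Step 2 — compute geometric multiplicities via the rank-nullity identity g(λ) = n − rank(A − λI):
  rank(A − (-4)·I) = 3, so dim ker(A − (-4)·I) = n − 3 = 1
  rank(A − (1)·I) = 2, so dim ker(A − (1)·I) = n − 2 = 2

Summary:
  λ = -4: algebraic multiplicity = 2, geometric multiplicity = 1
  λ = 1: algebraic multiplicity = 2, geometric multiplicity = 2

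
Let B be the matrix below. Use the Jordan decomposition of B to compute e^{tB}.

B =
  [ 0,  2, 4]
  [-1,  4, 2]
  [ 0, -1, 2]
e^{tB} =
  [t^2*exp(2*t) - 2*t*exp(2*t) + exp(2*t), -2*t^2*exp(2*t) + 2*t*exp(2*t), -2*t^2*exp(2*t) + 4*t*exp(2*t)]
  [-t*exp(2*t), 2*t*exp(2*t) + exp(2*t), 2*t*exp(2*t)]
  [t^2*exp(2*t)/2, -t^2*exp(2*t) - t*exp(2*t), -t^2*exp(2*t) + exp(2*t)]

Strategy: write B = P · J · P⁻¹ where J is a Jordan canonical form, so e^{tB} = P · e^{tJ} · P⁻¹, and e^{tJ} can be computed block-by-block.

B has Jordan form
J =
  [2, 1, 0]
  [0, 2, 1]
  [0, 0, 2]
(up to reordering of blocks).

Per-block formulas:
  For a 3×3 Jordan block J_3(2): exp(t · J_3(2)) = e^(2t)·(I + t·N + (t^2/2)·N^2), where N is the 3×3 nilpotent shift.

After assembling e^{tJ} and conjugating by P, we get:

e^{tB} =
  [t^2*exp(2*t) - 2*t*exp(2*t) + exp(2*t), -2*t^2*exp(2*t) + 2*t*exp(2*t), -2*t^2*exp(2*t) + 4*t*exp(2*t)]
  [-t*exp(2*t), 2*t*exp(2*t) + exp(2*t), 2*t*exp(2*t)]
  [t^2*exp(2*t)/2, -t^2*exp(2*t) - t*exp(2*t), -t^2*exp(2*t) + exp(2*t)]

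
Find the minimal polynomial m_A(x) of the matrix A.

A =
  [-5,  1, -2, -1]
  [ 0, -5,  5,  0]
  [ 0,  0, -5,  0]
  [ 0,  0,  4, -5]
x^3 + 15*x^2 + 75*x + 125

The characteristic polynomial is χ_A(x) = (x + 5)^4, so the eigenvalues are known. The minimal polynomial is
  m_A(x) = Π_λ (x − λ)^{k_λ}
where k_λ is the size of the *largest* Jordan block for λ (equivalently, the smallest k with (A − λI)^k v = 0 for every generalised eigenvector v of λ).

  λ = -5: largest Jordan block has size 3, contributing (x + 5)^3

So m_A(x) = (x + 5)^3 = x^3 + 15*x^2 + 75*x + 125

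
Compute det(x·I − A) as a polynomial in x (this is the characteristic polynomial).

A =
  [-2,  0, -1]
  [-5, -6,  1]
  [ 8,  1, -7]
x^3 + 15*x^2 + 75*x + 125

Expanding det(x·I − A) (e.g. by cofactor expansion or by noting that A is similar to its Jordan form J, which has the same characteristic polynomial as A) gives
  χ_A(x) = x^3 + 15*x^2 + 75*x + 125
which factors as (x + 5)^3. The eigenvalues (with algebraic multiplicities) are λ = -5 with multiplicity 3.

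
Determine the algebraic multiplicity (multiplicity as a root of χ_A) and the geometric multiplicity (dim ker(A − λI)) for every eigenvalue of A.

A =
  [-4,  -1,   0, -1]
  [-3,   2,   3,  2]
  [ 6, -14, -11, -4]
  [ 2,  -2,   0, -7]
λ = -5: alg = 4, geom = 2

Step 1 — factor the characteristic polynomial to read off the algebraic multiplicities:
  χ_A(x) = (x + 5)^4

Step 2 — compute geometric multiplicities via the rank-nullity identity g(λ) = n − rank(A − λI):
  rank(A − (-5)·I) = 2, so dim ker(A − (-5)·I) = n − 2 = 2

Summary:
  λ = -5: algebraic multiplicity = 4, geometric multiplicity = 2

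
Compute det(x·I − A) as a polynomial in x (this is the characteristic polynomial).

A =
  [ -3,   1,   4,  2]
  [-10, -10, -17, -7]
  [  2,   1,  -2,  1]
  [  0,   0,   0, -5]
x^4 + 20*x^3 + 150*x^2 + 500*x + 625

Expanding det(x·I − A) (e.g. by cofactor expansion or by noting that A is similar to its Jordan form J, which has the same characteristic polynomial as A) gives
  χ_A(x) = x^4 + 20*x^3 + 150*x^2 + 500*x + 625
which factors as (x + 5)^4. The eigenvalues (with algebraic multiplicities) are λ = -5 with multiplicity 4.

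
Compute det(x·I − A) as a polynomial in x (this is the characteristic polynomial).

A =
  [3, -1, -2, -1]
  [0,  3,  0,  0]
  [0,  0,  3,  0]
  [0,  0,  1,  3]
x^4 - 12*x^3 + 54*x^2 - 108*x + 81

Expanding det(x·I − A) (e.g. by cofactor expansion or by noting that A is similar to its Jordan form J, which has the same characteristic polynomial as A) gives
  χ_A(x) = x^4 - 12*x^3 + 54*x^2 - 108*x + 81
which factors as (x - 3)^4. The eigenvalues (with algebraic multiplicities) are λ = 3 with multiplicity 4.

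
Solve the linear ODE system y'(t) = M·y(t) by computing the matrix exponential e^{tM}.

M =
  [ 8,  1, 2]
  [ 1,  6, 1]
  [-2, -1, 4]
e^{tM} =
  [t^2*exp(6*t)/2 + 2*t*exp(6*t) + exp(6*t), t*exp(6*t), t^2*exp(6*t)/2 + 2*t*exp(6*t)]
  [t*exp(6*t), exp(6*t), t*exp(6*t)]
  [-t^2*exp(6*t)/2 - 2*t*exp(6*t), -t*exp(6*t), -t^2*exp(6*t)/2 - 2*t*exp(6*t) + exp(6*t)]

Strategy: write M = P · J · P⁻¹ where J is a Jordan canonical form, so e^{tM} = P · e^{tJ} · P⁻¹, and e^{tJ} can be computed block-by-block.

M has Jordan form
J =
  [6, 1, 0]
  [0, 6, 1]
  [0, 0, 6]
(up to reordering of blocks).

Per-block formulas:
  For a 3×3 Jordan block J_3(6): exp(t · J_3(6)) = e^(6t)·(I + t·N + (t^2/2)·N^2), where N is the 3×3 nilpotent shift.

After assembling e^{tJ} and conjugating by P, we get:

e^{tM} =
  [t^2*exp(6*t)/2 + 2*t*exp(6*t) + exp(6*t), t*exp(6*t), t^2*exp(6*t)/2 + 2*t*exp(6*t)]
  [t*exp(6*t), exp(6*t), t*exp(6*t)]
  [-t^2*exp(6*t)/2 - 2*t*exp(6*t), -t*exp(6*t), -t^2*exp(6*t)/2 - 2*t*exp(6*t) + exp(6*t)]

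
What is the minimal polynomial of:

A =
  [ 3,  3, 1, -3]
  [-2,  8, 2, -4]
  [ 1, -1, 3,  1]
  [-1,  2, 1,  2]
x^3 - 12*x^2 + 48*x - 64

The characteristic polynomial is χ_A(x) = (x - 4)^4, so the eigenvalues are known. The minimal polynomial is
  m_A(x) = Π_λ (x − λ)^{k_λ}
where k_λ is the size of the *largest* Jordan block for λ (equivalently, the smallest k with (A − λI)^k v = 0 for every generalised eigenvector v of λ).

  λ = 4: largest Jordan block has size 3, contributing (x − 4)^3

So m_A(x) = (x - 4)^3 = x^3 - 12*x^2 + 48*x - 64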